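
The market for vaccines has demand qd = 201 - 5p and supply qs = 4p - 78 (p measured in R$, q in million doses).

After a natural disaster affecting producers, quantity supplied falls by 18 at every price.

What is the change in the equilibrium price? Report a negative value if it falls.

Initially, 201 - 5p = 4p - 78, so 279 = 9p and p = 31, q = 46.
The new curves are qd = 201 - 5p (demand) and qs = 4p - 96 (supply).
Equate the new curves: 201 - 5p = 4p - 96, giving 297 = 9p, p = 33, q = 36.
Δp = 33 − 31 = +2.

+2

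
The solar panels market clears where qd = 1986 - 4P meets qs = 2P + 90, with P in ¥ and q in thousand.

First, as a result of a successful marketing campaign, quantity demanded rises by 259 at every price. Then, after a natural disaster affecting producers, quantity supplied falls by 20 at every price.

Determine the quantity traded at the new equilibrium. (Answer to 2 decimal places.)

795.00

Solve the original market: 1986 - 4P = 2P + 90, hence P = 316 and q = 722.
The shock moves the curves to qd = 2245 - 4P and qs = 2P + 70.
Setting them equal: 2245 - 4P = 2P + 70 → 2175 = 6P, so P = 362.5 and q = 795.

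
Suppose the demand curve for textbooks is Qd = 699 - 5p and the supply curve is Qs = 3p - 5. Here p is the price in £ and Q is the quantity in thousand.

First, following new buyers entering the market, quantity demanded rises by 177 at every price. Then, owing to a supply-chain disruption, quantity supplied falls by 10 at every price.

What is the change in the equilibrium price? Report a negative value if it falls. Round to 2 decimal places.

Original equilibrium: 699 - 5p = 3p - 5 gives 704 = 8p, so p = 88 and Q = 259.
The shock moves the curves to Qd = 876 - 5p and Qs = 3p - 15.
New equilibrium: 876 - 5p = 3p - 15 ⇒ 891 = 8p ⇒ p = 111.375, Q = 319.125.
Δp = 111.375 − 88 = +23.38.

+23.38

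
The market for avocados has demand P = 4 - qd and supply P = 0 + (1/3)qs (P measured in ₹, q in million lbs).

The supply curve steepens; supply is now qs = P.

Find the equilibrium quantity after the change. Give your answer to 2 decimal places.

Before the shock: 4 - P = 3P ⇒ 4 = 4P ⇒ P = 1, q = 3.
The shock moves the curves to qd = 4 - P and qs = P.
Clearing the new market: 4 - P = P, so P = 2 and q = 2.

2.00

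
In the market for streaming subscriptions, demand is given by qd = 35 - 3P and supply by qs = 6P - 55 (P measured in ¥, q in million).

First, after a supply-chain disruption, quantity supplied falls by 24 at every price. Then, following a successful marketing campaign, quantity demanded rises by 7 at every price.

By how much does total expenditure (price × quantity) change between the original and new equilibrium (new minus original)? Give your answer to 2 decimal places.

Initially, 35 - 3P = 6P - 55, so 90 = 9P and P = 10, q = 5.
After the shift, demand is qd = 42 - 3P and supply is qs = 6P - 79.
New equilibrium: 42 - 3P = 6P - 79 ⇒ 121 = 9P ⇒ P = 121/9 ≈ 13.4444, q = 5/3 ≈ 1.6667.
Expenditure moves from 10×5 = 50 to 13.4444×1.6667 = 22.4074; change = -27.59.

-27.59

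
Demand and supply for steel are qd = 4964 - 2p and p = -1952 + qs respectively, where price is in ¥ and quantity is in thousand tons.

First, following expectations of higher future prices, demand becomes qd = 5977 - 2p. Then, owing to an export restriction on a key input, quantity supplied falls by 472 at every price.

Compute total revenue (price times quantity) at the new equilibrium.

4465521

Solve the original market: 4964 - 2p = p + 1952, hence p = 1004 and q = 2956.
After the shift, demand is qd = 5977 - 2p and supply is qs = p + 1480.
Clearing the new market: 5977 - 2p = p + 1480, so p = 1499 and q = 2979.
New expenditure = 1499 × 2979 = 4465521.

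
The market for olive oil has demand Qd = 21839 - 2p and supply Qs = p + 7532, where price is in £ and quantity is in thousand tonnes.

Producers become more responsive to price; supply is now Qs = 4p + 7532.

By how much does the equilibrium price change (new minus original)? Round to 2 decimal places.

Before the shock: 21839 - 2p = p + 7532 ⇒ 14307 = 3p ⇒ p = 4769, Q = 12301.
The new curves are Qd = 21839 - 2p (demand) and Qs = 4p + 7532 (supply).
New equilibrium: 21839 - 2p = 4p + 7532 ⇒ 14307 = 6p ⇒ p = 2384.5, Q = 17070.
Δp = 2384.5 − 4769 = -2384.50.

-2384.50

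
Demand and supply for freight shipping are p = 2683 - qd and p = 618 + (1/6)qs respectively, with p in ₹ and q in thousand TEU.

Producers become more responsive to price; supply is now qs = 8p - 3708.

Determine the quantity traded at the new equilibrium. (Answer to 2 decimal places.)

Original equilibrium: 2683 - p = 6p - 3708 gives 6391 = 7p, so p = 913 and q = 1770.
The shock moves the curves to qd = 2683 - p and qs = 8p - 3708.
New equilibrium: 2683 - p = 8p - 3708 ⇒ 6391 = 9p ⇒ p = 6391/9 ≈ 710.1111, q = 17756/9 ≈ 1972.8889.

1972.89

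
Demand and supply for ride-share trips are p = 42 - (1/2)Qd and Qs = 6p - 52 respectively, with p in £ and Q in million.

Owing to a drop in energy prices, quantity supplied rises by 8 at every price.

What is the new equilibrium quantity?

52

Original equilibrium: 84 - 2p = 6p - 52 gives 136 = 8p, so p = 17 and Q = 50.
The new curves are Qd = 84 - 2p (demand) and Qs = 6p - 44 (supply).
New equilibrium: 84 - 2p = 6p - 44 ⇒ 128 = 8p ⇒ p = 16, Q = 52.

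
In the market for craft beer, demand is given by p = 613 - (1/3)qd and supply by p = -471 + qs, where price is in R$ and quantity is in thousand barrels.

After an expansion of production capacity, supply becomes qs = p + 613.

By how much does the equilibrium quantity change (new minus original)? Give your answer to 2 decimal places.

Original equilibrium: 1839 - 3p = p + 471 gives 1368 = 4p, so p = 342 and q = 813.
After the shift, demand is qd = 1839 - 3p and supply is qs = p + 613.
Clearing the new market: 1839 - 3p = p + 613, so p = 306.5 and q = 919.5.
Δq = 919.5 − 813 = +106.50.

+106.50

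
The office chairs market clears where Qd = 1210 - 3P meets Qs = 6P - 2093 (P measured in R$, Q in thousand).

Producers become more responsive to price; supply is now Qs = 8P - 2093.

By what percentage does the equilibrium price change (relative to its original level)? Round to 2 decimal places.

-18.18

Solve the original market: 1210 - 3P = 6P - 2093, hence P = 367 and Q = 109.
The shock moves the curves to Qd = 1210 - 3P and Qs = 8P - 2093.
Clearing the new market: 1210 - 3P = 8P - 2093, so P = 3303/11 ≈ 300.2727 and Q = 3401/11 ≈ 309.1818.
%ΔP = (300.2727 − 367) / 367 × 100 = -18.18%.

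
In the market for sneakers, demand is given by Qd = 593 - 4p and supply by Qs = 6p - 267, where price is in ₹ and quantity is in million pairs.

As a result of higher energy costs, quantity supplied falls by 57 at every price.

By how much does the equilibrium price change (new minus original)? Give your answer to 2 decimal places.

Solve the original market: 593 - 4p = 6p - 267, hence p = 86 and Q = 249.
After the shift, demand is Qd = 593 - 4p and supply is Qs = 6p - 324.
Equate the new curves: 593 - 4p = 6p - 324, giving 917 = 10p, p = 91.7, Q = 226.2.
Δp = 91.7 − 86 = +5.70.

+5.70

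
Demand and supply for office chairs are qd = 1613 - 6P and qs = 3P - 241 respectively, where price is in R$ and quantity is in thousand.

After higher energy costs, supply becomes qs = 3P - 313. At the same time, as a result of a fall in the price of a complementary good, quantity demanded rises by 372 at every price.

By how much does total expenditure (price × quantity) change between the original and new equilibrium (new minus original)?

Solve the original market: 1613 - 6P = 3P - 241, hence P = 206 and q = 377.
The new curves are qd = 1985 - 6P (demand) and qs = 3P - 313 (supply).
Clearing the new market: 1985 - 6P = 3P - 313, so P = 766/3 ≈ 255.3333 and q = 453.
Expenditure moves from 206×377 = 77662 to 255.3333×453 = 115666; change = +38004.

+38004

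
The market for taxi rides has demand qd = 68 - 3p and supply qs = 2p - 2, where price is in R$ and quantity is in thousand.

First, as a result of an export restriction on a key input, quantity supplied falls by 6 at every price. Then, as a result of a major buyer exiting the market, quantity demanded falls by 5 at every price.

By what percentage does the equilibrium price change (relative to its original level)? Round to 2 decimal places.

+1.43

Initially, 68 - 3p = 2p - 2, so 70 = 5p and p = 14, q = 26.
The shock moves the curves to qd = 63 - 3p and qs = 2p - 8.
Setting them equal: 63 - 3p = 2p - 8 → 71 = 5p, so p = 14.2 and q = 20.4.
%Δp = (14.2 − 14) / 14 × 100 = +1.43%.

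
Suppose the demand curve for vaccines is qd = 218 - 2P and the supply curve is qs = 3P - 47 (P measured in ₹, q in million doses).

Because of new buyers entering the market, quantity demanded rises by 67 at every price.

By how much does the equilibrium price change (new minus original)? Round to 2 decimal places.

Solve the original market: 218 - 2P = 3P - 47, hence P = 53 and q = 112.
With the change applied: demand qd = 285 - 2P, supply qs = 3P - 47.
Clearing the new market: 285 - 2P = 3P - 47, so P = 66.4 and q = 152.2.
ΔP = 66.4 − 53 = +13.40.

+13.40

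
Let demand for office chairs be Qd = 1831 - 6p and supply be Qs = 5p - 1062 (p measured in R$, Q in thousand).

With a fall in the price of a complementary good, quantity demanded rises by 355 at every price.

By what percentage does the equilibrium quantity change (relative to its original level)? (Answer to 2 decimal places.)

+63.78

Solve the original market: 1831 - 6p = 5p - 1062, hence p = 263 and Q = 253.
The shock moves the curves to Qd = 2186 - 6p and Qs = 5p - 1062.
Clearing the new market: 2186 - 6p = 5p - 1062, so p = 3248/11 ≈ 295.2727 and Q = 4558/11 ≈ 414.3636.
%ΔQ = (414.3636 − 253) / 253 × 100 = +63.78%.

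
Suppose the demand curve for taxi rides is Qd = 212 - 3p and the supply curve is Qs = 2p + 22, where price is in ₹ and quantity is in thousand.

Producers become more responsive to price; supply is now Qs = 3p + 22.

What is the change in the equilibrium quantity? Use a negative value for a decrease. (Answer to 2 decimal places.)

Initially, 212 - 3p = 2p + 22, so 190 = 5p and p = 38, Q = 98.
The shock moves the curves to Qd = 212 - 3p and Qs = 3p + 22.
Setting them equal: 212 - 3p = 3p + 22 → 190 = 6p, so p = 95/3 ≈ 31.6667 and Q = 117.
ΔQ = 117 − 98 = +19.00.

+19.00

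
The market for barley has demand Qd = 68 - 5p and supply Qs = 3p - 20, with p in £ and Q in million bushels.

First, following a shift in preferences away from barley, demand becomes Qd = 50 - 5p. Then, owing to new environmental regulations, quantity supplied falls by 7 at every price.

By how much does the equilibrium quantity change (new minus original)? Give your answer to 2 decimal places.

Initially, 68 - 5p = 3p - 20, so 88 = 8p and p = 11, Q = 13.
The shock moves the curves to Qd = 50 - 5p and Qs = 3p - 27.
Setting them equal: 50 - 5p = 3p - 27 → 77 = 8p, so p = 9.625 and Q = 1.875.
ΔQ = 1.875 − 13 = -11.13.

-11.13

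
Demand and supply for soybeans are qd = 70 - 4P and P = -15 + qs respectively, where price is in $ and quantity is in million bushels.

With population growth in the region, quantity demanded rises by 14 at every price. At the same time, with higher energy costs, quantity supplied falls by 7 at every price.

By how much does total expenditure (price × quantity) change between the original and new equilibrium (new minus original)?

+66.64

Solve the original market: 70 - 4P = P + 15, hence P = 11 and q = 26.
After the shift, demand is qd = 84 - 4P and supply is qs = P + 8.
Equate the new curves: 84 - 4P = P + 8, giving 76 = 5P, P = 15.2, q = 23.2.
Expenditure moves from 11×26 = 286 to 15.2×23.2 = 352.64; change = +66.64.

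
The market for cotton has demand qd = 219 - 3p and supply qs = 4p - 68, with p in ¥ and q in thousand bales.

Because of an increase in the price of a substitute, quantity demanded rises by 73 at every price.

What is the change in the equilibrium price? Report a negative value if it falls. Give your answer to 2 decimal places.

Before the shock: 219 - 3p = 4p - 68 ⇒ 287 = 7p ⇒ p = 41, q = 96.
After the shift, demand is qd = 292 - 3p and supply is qs = 4p - 68.
Clearing the new market: 292 - 3p = 4p - 68, so p = 360/7 ≈ 51.4286 and q = 964/7 ≈ 137.7143.
Δp = 51.4286 − 41 = +10.43.

+10.43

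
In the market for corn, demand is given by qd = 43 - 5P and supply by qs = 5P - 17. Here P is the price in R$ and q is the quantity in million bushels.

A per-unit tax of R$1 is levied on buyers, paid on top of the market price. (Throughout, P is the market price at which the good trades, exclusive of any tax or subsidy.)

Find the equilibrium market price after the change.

Initially, 43 - 5P = 5P - 17, so 60 = 10P and P = 6, q = 13.
Since buyers pay the price plus the tax, the effective demand curve becomes qd = 38 - 5P.
New equilibrium: 38 - 5P = 5P - 17 ⇒ 55 = 10P ⇒ P = 5.5, q = 10.5.

5.5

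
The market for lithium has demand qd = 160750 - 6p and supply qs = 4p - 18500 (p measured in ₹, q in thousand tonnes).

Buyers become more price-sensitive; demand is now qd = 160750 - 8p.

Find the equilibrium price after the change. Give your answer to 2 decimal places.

Before the shock: 160750 - 6p = 4p - 18500 ⇒ 179250 = 10p ⇒ p = 17925, q = 53200.
With the change applied: demand qd = 160750 - 8p, supply qs = 4p - 18500.
New equilibrium: 160750 - 8p = 4p - 18500 ⇒ 179250 = 12p ⇒ p = 14937.5, q = 41250.

14937.50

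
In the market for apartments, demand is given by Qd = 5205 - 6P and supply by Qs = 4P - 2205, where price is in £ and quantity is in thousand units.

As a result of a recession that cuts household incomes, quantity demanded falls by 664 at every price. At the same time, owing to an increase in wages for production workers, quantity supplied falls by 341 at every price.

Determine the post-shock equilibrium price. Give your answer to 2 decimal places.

Initially, 5205 - 6P = 4P - 2205, so 7410 = 10P and P = 741, Q = 759.
The new curves are Qd = 4541 - 6P (demand) and Qs = 4P - 2546 (supply).
New equilibrium: 4541 - 6P = 4P - 2546 ⇒ 7087 = 10P ⇒ P = 708.7, Q = 288.8.

708.70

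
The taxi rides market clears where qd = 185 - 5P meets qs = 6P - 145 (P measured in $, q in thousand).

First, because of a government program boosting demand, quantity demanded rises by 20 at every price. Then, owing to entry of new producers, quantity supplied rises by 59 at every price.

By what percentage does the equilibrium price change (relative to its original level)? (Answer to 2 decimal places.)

-11.82

Solve the original market: 185 - 5P = 6P - 145, hence P = 30 and q = 35.
The new curves are qd = 205 - 5P (demand) and qs = 6P - 86 (supply).
Equate the new curves: 205 - 5P = 6P - 86, giving 291 = 11P, P = 291/11 ≈ 26.4545, q = 800/11 ≈ 72.7273.
%ΔP = (26.4545 − 30) / 30 × 100 = -11.82%.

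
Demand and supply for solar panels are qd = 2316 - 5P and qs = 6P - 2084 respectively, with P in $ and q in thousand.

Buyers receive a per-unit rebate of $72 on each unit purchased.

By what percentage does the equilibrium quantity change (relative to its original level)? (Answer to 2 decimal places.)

Before the shock: 2316 - 5P = 6P - 2084 ⇒ 4400 = 11P ⇒ P = 400, q = 316.
Since buyers' out-of-pocket price is the market price minus the rebate, the effective demand curve becomes qd = 2676 - 5P.
Equate the new curves: 2676 - 5P = 6P - 2084, giving 4760 = 11P, P = 4760/11 ≈ 432.7273, q = 5636/11 ≈ 512.3636.
%Δq = (512.3636 − 316) / 316 × 100 = +62.14%.

+62.14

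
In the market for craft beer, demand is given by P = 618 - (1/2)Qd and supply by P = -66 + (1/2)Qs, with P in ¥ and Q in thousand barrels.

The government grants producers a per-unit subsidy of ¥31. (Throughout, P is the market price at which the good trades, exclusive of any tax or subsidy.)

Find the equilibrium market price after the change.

260.5

Before the shock: 1236 - 2P = 2P + 132 ⇒ 1104 = 4P ⇒ P = 276, Q = 684.
Since sellers receive the price plus the subsidy, the effective supply curve becomes Qs = 2P + 194.
Setting them equal: 1236 - 2P = 2P + 194 → 1042 = 4P, so P = 260.5 and Q = 715.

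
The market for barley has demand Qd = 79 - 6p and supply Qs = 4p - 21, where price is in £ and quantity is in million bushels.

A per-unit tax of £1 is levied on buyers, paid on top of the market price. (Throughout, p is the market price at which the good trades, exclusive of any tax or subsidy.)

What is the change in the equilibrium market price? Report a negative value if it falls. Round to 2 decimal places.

-0.60

Initially, 79 - 6p = 4p - 21, so 100 = 10p and p = 10, Q = 19.
Since buyers pay the price plus the tax, the effective demand curve becomes Qd = 73 - 6p.
Clearing the new market: 73 - 6p = 4p - 21, so p = 9.4 and Q = 16.6.
Δp = 9.4 − 10 = -0.60.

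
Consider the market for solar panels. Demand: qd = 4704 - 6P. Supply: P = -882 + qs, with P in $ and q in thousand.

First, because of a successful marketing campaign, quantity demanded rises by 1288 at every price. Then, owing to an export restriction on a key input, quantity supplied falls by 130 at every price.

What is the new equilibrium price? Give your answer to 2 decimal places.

Solve the original market: 4704 - 6P = P + 882, hence P = 546 and q = 1428.
The shock moves the curves to qd = 5992 - 6P and qs = P + 752.
Clearing the new market: 5992 - 6P = P + 752, so P = 5240/7 ≈ 748.5714 and q = 10504/7 ≈ 1500.5714.

748.57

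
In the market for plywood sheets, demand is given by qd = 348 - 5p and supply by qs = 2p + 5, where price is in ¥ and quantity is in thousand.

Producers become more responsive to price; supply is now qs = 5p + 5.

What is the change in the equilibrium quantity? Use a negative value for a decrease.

Initially, 348 - 5p = 2p + 5, so 343 = 7p and p = 49, q = 103.
With the change applied: demand qd = 348 - 5p, supply qs = 5p + 5.
New equilibrium: 348 - 5p = 5p + 5 ⇒ 343 = 10p ⇒ p = 34.3, q = 176.5.
Δq = 176.5 − 103 = +73.5.

+73.5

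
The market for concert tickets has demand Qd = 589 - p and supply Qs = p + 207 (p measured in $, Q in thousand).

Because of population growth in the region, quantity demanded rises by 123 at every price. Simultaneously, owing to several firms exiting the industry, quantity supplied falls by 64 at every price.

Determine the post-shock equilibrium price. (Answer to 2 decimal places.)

Solve the original market: 589 - p = p + 207, hence p = 191 and Q = 398.
The shock moves the curves to Qd = 712 - p and Qs = p + 143.
New equilibrium: 712 - p = p + 143 ⇒ 569 = 2p ⇒ p = 284.5, Q = 427.5.

284.50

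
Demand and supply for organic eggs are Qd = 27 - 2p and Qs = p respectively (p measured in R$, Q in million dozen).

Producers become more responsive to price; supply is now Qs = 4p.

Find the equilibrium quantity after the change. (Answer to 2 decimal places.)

18.00

Initially, 27 - 2p = p, so 27 = 3p and p = 9, Q = 9.
After the shift, demand is Qd = 27 - 2p and supply is Qs = 4p.
Clearing the new market: 27 - 2p = 4p, so p = 4.5 and Q = 18.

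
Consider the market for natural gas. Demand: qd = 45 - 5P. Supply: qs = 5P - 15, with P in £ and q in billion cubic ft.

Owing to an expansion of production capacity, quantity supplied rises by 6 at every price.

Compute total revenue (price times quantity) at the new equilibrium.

Solve the original market: 45 - 5P = 5P - 15, hence P = 6 and q = 15.
After the shift, demand is qd = 45 - 5P and supply is qs = 5P - 9.
Clearing the new market: 45 - 5P = 5P - 9, so P = 5.4 and q = 18.
New expenditure = 5.4 × 18 = 97.2.

97.2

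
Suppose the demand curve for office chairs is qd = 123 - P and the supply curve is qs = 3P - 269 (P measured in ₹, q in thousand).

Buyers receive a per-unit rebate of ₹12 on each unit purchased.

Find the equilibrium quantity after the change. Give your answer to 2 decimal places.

Original equilibrium: 123 - P = 3P - 269 gives 392 = 4P, so P = 98 and q = 25.
Since buyers' out-of-pocket price is the market price minus the rebate, the effective demand curve becomes qd = 135 - P.
New equilibrium: 135 - P = 3P - 269 ⇒ 404 = 4P ⇒ P = 101, q = 34.

34.00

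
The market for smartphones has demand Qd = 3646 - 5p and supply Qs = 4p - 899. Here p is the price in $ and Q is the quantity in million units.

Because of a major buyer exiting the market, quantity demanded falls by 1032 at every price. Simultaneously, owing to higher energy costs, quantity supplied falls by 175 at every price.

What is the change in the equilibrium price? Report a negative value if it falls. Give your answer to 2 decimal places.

-95.22

Solve the original market: 3646 - 5p = 4p - 899, hence p = 505 and Q = 1121.
After the shift, demand is Qd = 2614 - 5p and supply is Qs = 4p - 1074.
Setting them equal: 2614 - 5p = 4p - 1074 → 3688 = 9p, so p = 3688/9 ≈ 409.7778 and Q = 5086/9 ≈ 565.1111.
Δp = 409.7778 − 505 = -95.22.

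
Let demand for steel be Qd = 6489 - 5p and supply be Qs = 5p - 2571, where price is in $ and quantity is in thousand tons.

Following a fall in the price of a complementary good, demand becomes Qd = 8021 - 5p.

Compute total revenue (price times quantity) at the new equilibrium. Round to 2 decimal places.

Before the shock: 6489 - 5p = 5p - 2571 ⇒ 9060 = 10p ⇒ p = 906, Q = 1959.
With the change applied: demand Qd = 8021 - 5p, supply Qs = 5p - 2571.
Equate the new curves: 8021 - 5p = 5p - 2571, giving 10592 = 10p, p = 1059.2, Q = 2725.
New expenditure = 1059.2 × 2725 = 2886320.00.

2886320.00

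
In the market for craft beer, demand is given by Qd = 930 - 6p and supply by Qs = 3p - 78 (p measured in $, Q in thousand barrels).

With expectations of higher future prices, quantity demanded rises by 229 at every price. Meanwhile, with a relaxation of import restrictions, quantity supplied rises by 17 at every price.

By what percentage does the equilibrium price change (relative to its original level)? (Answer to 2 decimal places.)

+21.03

Original equilibrium: 930 - 6p = 3p - 78 gives 1008 = 9p, so p = 112 and Q = 258.
The new curves are Qd = 1159 - 6p (demand) and Qs = 3p - 61 (supply).
New equilibrium: 1159 - 6p = 3p - 61 ⇒ 1220 = 9p ⇒ p = 1220/9 ≈ 135.5556, Q = 1037/3 ≈ 345.6667.
%Δp = (135.5556 − 112) / 112 × 100 = +21.03%.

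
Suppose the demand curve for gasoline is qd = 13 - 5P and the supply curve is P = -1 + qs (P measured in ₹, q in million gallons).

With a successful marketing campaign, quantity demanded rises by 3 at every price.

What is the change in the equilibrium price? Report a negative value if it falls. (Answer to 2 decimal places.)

Initially, 13 - 5P = P + 1, so 12 = 6P and P = 2, q = 3.
With the change applied: demand qd = 16 - 5P, supply qs = P + 1.
Equate the new curves: 16 - 5P = P + 1, giving 15 = 6P, P = 2.5, q = 3.5.
ΔP = 2.5 − 2 = +0.50.

+0.50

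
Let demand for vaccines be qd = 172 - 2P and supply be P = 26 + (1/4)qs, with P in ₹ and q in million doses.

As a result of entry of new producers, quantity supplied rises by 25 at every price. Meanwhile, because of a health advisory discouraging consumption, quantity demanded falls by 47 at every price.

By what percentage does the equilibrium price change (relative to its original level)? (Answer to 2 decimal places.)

-26.09

Initially, 172 - 2P = 4P - 104, so 276 = 6P and P = 46, q = 80.
The new curves are qd = 125 - 2P (demand) and qs = 4P - 79 (supply).
New equilibrium: 125 - 2P = 4P - 79 ⇒ 204 = 6P ⇒ P = 34, q = 57.
%ΔP = (34 − 46) / 46 × 100 = -26.09%.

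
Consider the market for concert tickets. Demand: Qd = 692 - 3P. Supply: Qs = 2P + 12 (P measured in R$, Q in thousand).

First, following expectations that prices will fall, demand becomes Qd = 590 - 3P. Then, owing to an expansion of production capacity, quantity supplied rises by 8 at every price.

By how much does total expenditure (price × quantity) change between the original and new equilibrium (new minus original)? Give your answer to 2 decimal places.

-10352.00

Solve the original market: 692 - 3P = 2P + 12, hence P = 136 and Q = 284.
The new curves are Qd = 590 - 3P (demand) and Qs = 2P + 20 (supply).
Equate the new curves: 590 - 3P = 2P + 20, giving 570 = 5P, P = 114, Q = 248.
Expenditure moves from 136×284 = 38624 to 114×248 = 28272; change = -10352.00.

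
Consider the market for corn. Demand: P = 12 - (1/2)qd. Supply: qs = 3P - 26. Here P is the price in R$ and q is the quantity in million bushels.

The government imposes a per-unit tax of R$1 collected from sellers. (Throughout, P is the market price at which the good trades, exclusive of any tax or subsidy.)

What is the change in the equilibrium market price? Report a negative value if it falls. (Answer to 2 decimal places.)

+0.60

Before the shock: 24 - 2P = 3P - 26 ⇒ 50 = 5P ⇒ P = 10, q = 4.
Since sellers keep the price net of the tax, the effective supply curve becomes qs = 3P - 29.
Setting them equal: 24 - 2P = 3P - 29 → 53 = 5P, so P = 10.6 and q = 2.8.
ΔP = 10.6 − 10 = +0.60.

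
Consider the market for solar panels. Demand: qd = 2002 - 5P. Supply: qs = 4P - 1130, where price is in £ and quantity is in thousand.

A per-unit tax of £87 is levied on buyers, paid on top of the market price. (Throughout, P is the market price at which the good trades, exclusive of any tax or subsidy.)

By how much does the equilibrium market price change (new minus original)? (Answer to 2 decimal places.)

Initially, 2002 - 5P = 4P - 1130, so 3132 = 9P and P = 348, q = 262.
Since buyers pay the price plus the tax, the effective demand curve becomes qd = 1567 - 5P.
Clearing the new market: 1567 - 5P = 4P - 1130, so P = 899/3 ≈ 299.6667 and q = 206/3 ≈ 68.6667.
ΔP = 299.6667 − 348 = -48.33.

-48.33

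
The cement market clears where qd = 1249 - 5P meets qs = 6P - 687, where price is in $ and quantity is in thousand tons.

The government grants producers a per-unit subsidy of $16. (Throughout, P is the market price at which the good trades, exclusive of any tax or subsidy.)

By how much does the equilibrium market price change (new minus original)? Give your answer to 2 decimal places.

-8.73

Original equilibrium: 1249 - 5P = 6P - 687 gives 1936 = 11P, so P = 176 and q = 369.
Since sellers receive the price plus the subsidy, the effective supply curve becomes qs = 6P - 591.
Clearing the new market: 1249 - 5P = 6P - 591, so P = 1840/11 ≈ 167.2727 and q = 4539/11 ≈ 412.6364.
ΔP = 167.2727 − 176 = -8.73.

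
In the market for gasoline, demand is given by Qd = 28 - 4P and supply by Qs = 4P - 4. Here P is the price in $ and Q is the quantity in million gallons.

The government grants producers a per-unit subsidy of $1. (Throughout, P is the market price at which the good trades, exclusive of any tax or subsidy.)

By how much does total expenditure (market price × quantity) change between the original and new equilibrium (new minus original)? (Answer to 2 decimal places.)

Solve the original market: 28 - 4P = 4P - 4, hence P = 4 and Q = 12.
Since sellers receive the price plus the subsidy, the effective supply curve becomes Qs = 4P.
Equate the new curves: 28 - 4P = 4P, giving 28 = 8P, P = 3.5, Q = 14.
Expenditure moves from 4×12 = 48 to 3.5×14 = 49; change = +1.00.

+1.00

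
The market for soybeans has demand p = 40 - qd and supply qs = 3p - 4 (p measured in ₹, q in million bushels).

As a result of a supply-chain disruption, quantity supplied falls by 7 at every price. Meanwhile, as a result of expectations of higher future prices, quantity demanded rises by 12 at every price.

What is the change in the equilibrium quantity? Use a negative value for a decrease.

Original equilibrium: 40 - p = 3p - 4 gives 44 = 4p, so p = 11 and q = 29.
With the change applied: demand qd = 52 - p, supply qs = 3p - 11.
Clearing the new market: 52 - p = 3p - 11, so p = 15.75 and q = 36.25.
Δq = 36.25 − 29 = +7.25.

+7.25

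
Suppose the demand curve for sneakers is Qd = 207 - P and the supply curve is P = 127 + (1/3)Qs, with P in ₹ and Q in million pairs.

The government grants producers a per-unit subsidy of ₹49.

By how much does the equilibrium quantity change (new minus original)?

Before the shock: 207 - P = 3P - 381 ⇒ 588 = 4P ⇒ P = 147, Q = 60.
Since sellers receive the price plus the subsidy, the effective supply curve becomes Qs = 3P - 234.
Clearing the new market: 207 - P = 3P - 234, so P = 110.25 and Q = 96.75.
ΔQ = 96.75 − 60 = +36.75.

+36.75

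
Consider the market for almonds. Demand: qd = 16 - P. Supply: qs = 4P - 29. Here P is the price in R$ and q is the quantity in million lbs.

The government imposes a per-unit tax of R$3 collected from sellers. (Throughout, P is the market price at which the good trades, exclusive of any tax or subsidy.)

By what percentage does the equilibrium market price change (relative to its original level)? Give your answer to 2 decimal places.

+26.67

Solve the original market: 16 - P = 4P - 29, hence P = 9 and q = 7.
Since sellers keep the price net of the tax, the effective supply curve becomes qs = 4P - 41.
Clearing the new market: 16 - P = 4P - 41, so P = 11.4 and q = 4.6.
%ΔP = (11.4 − 9) / 9 × 100 = +26.67%.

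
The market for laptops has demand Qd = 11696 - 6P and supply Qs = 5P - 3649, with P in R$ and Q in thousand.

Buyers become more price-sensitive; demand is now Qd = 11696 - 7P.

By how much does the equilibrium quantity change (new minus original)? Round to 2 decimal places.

Solve the original market: 11696 - 6P = 5P - 3649, hence P = 1395 and Q = 3326.
After the shift, demand is Qd = 11696 - 7P and supply is Qs = 5P - 3649.
Setting them equal: 11696 - 7P = 5P - 3649 → 15345 = 12P, so P = 1278.75 and Q = 2744.75.
ΔQ = 2744.75 − 3326 = -581.25.

-581.25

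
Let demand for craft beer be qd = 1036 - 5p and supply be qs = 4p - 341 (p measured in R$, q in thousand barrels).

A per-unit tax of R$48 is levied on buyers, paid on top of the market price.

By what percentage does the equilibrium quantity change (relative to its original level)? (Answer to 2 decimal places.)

Before the shock: 1036 - 5p = 4p - 341 ⇒ 1377 = 9p ⇒ p = 153, q = 271.
Since buyers pay the price plus the tax, the effective demand curve becomes qd = 796 - 5p.
Equate the new curves: 796 - 5p = 4p - 341, giving 1137 = 9p, p = 379/3 ≈ 126.3333, q = 493/3 ≈ 164.3333.
%Δq = (164.3333 − 271) / 271 × 100 = -39.36%.

-39.36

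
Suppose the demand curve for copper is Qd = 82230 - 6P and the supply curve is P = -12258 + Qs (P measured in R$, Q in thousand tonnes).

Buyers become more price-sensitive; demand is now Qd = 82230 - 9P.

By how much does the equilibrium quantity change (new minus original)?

-2998.8

Before the shock: 82230 - 6P = P + 12258 ⇒ 69972 = 7P ⇒ P = 9996, Q = 22254.
The new curves are Qd = 82230 - 9P (demand) and Qs = P + 12258 (supply).
Setting them equal: 82230 - 9P = P + 12258 → 69972 = 10P, so P = 6997.2 and Q = 19255.2.
ΔQ = 19255.2 − 22254 = -2998.8.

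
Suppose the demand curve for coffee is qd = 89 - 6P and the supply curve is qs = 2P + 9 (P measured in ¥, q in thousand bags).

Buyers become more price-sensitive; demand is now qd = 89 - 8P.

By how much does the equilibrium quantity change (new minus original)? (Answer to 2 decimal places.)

Initially, 89 - 6P = 2P + 9, so 80 = 8P and P = 10, q = 29.
The shock moves the curves to qd = 89 - 8P and qs = 2P + 9.
Clearing the new market: 89 - 8P = 2P + 9, so P = 8 and q = 25.
Δq = 25 − 29 = -4.00.

-4.00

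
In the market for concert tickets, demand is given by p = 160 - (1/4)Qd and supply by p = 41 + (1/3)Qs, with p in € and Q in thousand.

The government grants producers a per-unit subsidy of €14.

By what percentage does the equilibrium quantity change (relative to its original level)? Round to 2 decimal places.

+11.76

Initially, 640 - 4p = 3p - 123, so 763 = 7p and p = 109, Q = 204.
Since sellers receive the price plus the subsidy, the effective supply curve becomes Qs = 3p - 81.
Equate the new curves: 640 - 4p = 3p - 81, giving 721 = 7p, p = 103, Q = 228.
%ΔQ = (228 − 204) / 204 × 100 = +11.76%.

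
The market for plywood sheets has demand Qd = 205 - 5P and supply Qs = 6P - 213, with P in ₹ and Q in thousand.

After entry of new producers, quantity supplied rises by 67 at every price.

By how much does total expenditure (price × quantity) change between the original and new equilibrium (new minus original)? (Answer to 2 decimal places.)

+880.41

Initially, 205 - 5P = 6P - 213, so 418 = 11P and P = 38, Q = 15.
The new curves are Qd = 205 - 5P (demand) and Qs = 6P - 146 (supply).
Clearing the new market: 205 - 5P = 6P - 146, so P = 351/11 ≈ 31.9091 and Q = 500/11 ≈ 45.4545.
Expenditure moves from 38×15 = 570 to 31.9091×45.4545 = 1450.4132; change = +880.41.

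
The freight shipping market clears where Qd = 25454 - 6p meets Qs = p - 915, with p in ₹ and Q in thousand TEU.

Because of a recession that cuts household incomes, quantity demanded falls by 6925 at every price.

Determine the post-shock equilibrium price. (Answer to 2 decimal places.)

2777.71

Original equilibrium: 25454 - 6p = p - 915 gives 26369 = 7p, so p = 3767 and Q = 2852.
With the change applied: demand Qd = 18529 - 6p, supply Qs = p - 915.
New equilibrium: 18529 - 6p = p - 915 ⇒ 19444 = 7p ⇒ p = 19444/7 ≈ 2777.7143, Q = 13039/7 ≈ 1862.7143.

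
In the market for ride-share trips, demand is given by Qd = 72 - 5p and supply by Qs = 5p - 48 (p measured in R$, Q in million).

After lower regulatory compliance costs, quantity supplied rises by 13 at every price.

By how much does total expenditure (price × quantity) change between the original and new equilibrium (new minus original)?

+53.95

Initially, 72 - 5p = 5p - 48, so 120 = 10p and p = 12, Q = 12.
With the change applied: demand Qd = 72 - 5p, supply Qs = 5p - 35.
Clearing the new market: 72 - 5p = 5p - 35, so p = 10.7 and Q = 18.5.
Expenditure moves from 12×12 = 144 to 10.7×18.5 = 197.95; change = +53.95.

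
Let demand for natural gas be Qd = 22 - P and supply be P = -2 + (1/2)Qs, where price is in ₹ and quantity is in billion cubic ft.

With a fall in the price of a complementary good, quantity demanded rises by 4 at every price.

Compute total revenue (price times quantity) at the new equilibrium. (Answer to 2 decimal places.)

136.89

Solve the original market: 22 - P = 2P + 4, hence P = 6 and Q = 16.
The new curves are Qd = 26 - P (demand) and Qs = 2P + 4 (supply).
Clearing the new market: 26 - P = 2P + 4, so P = 22/3 ≈ 7.3333 and Q = 56/3 ≈ 18.6667.
New expenditure = 7.3333 × 18.6667 = 136.89.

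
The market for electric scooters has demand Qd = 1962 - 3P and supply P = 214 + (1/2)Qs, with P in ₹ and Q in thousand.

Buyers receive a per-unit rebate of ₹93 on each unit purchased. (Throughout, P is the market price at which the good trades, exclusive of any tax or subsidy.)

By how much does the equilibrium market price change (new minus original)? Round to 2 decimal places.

Original equilibrium: 1962 - 3P = 2P - 428 gives 2390 = 5P, so P = 478 and Q = 528.
Since buyers' out-of-pocket price is the market price minus the rebate, the effective demand curve becomes Qd = 2241 - 3P.
New equilibrium: 2241 - 3P = 2P - 428 ⇒ 2669 = 5P ⇒ P = 533.8, Q = 639.6.
ΔP = 533.8 − 478 = +55.80.

+55.80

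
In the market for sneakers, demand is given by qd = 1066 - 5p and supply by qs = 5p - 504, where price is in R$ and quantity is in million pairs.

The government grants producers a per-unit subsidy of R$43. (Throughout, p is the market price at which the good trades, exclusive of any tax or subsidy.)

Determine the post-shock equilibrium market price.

135.5

Before the shock: 1066 - 5p = 5p - 504 ⇒ 1570 = 10p ⇒ p = 157, q = 281.
Since sellers receive the price plus the subsidy, the effective supply curve becomes qs = 5p - 289.
Setting them equal: 1066 - 5p = 5p - 289 → 1355 = 10p, so p = 135.5 and q = 388.5.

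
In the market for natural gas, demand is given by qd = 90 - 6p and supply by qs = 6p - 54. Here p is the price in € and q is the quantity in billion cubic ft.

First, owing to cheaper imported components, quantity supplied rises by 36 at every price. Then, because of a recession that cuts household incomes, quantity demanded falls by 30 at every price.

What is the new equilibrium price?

6.5

Initially, 90 - 6p = 6p - 54, so 144 = 12p and p = 12, q = 18.
With the change applied: demand qd = 60 - 6p, supply qs = 6p - 18.
Equate the new curves: 60 - 6p = 6p - 18, giving 78 = 12p, p = 6.5, q = 21.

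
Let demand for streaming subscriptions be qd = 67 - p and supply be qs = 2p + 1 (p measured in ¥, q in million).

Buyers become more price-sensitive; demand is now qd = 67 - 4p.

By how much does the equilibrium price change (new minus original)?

-11

Original equilibrium: 67 - p = 2p + 1 gives 66 = 3p, so p = 22 and q = 45.
The new curves are qd = 67 - 4p (demand) and qs = 2p + 1 (supply).
Setting them equal: 67 - 4p = 2p + 1 → 66 = 6p, so p = 11 and q = 23.
Δp = 11 − 22 = -11.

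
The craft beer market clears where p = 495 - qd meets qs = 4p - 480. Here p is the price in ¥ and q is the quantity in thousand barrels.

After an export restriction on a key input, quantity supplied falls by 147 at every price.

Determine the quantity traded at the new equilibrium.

270.6

Original equilibrium: 495 - p = 4p - 480 gives 975 = 5p, so p = 195 and q = 300.
The new curves are qd = 495 - p (demand) and qs = 4p - 627 (supply).
Setting them equal: 495 - p = 4p - 627 → 1122 = 5p, so p = 224.4 and q = 270.6.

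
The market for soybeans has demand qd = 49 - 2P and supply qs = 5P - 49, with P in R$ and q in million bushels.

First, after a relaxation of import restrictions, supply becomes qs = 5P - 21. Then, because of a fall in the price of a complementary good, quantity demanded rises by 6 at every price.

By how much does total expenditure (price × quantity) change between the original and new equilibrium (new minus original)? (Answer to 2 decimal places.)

+67.39

Solve the original market: 49 - 2P = 5P - 49, hence P = 14 and q = 21.
The new curves are qd = 55 - 2P (demand) and qs = 5P - 21 (supply).
Setting them equal: 55 - 2P = 5P - 21 → 76 = 7P, so P = 76/7 ≈ 10.8571 and q = 233/7 ≈ 33.2857.
Expenditure moves from 14×21 = 294 to 10.8571×33.2857 = 361.3878; change = +67.39.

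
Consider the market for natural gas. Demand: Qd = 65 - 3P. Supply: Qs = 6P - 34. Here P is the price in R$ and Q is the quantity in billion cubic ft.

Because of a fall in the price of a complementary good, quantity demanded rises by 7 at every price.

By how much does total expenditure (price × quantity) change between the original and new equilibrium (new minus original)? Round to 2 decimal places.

Initially, 65 - 3P = 6P - 34, so 99 = 9P and P = 11, Q = 32.
With the change applied: demand Qd = 72 - 3P, supply Qs = 6P - 34.
Equate the new curves: 72 - 3P = 6P - 34, giving 106 = 9P, P = 106/9 ≈ 11.7778, Q = 110/3 ≈ 36.6667.
Expenditure moves from 11×32 = 352 to 11.7778×36.6667 = 431.8519; change = +79.85.

+79.85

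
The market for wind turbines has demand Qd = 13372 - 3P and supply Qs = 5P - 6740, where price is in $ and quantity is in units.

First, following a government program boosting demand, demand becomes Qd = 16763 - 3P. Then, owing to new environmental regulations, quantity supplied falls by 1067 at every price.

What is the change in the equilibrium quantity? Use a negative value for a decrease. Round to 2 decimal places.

Initially, 13372 - 3P = 5P - 6740, so 20112 = 8P and P = 2514, Q = 5830.
With the change applied: demand Qd = 16763 - 3P, supply Qs = 5P - 7807.
Equate the new curves: 16763 - 3P = 5P - 7807, giving 24570 = 8P, P = 3071.25, Q = 7549.25.
ΔQ = 7549.25 − 5830 = +1719.25.

+1719.25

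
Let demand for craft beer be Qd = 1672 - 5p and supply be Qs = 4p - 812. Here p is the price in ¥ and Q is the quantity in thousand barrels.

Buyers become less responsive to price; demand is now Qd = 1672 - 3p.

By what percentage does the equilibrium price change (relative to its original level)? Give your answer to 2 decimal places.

Original equilibrium: 1672 - 5p = 4p - 812 gives 2484 = 9p, so p = 276 and Q = 292.
The new curves are Qd = 1672 - 3p (demand) and Qs = 4p - 812 (supply).
Setting them equal: 1672 - 3p = 4p - 812 → 2484 = 7p, so p = 2484/7 ≈ 354.8571 and Q = 4252/7 ≈ 607.4286.
%Δp = (354.8571 − 276) / 276 × 100 = +28.57%.

+28.57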